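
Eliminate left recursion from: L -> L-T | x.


Left-recursive alternatives: L-T; non-recursive: x
Introduce L': L -> xL', L' -> -TL' | ε


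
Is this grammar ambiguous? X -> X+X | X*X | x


'x+x*x' has two parse trees (no precedence encoded between + and *)
Ambiguous


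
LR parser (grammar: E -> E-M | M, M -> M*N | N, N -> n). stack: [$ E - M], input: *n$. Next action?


'*' can extend M; shift to build M -> M*N
Action: shift


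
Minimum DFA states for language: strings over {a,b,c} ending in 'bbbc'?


Track the longest suffix of input matching a prefix of 'bbbc': 5 classes (prefixes of length 0..4)
Minimal DFA: 5 states


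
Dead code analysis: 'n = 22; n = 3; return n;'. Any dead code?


first assignment to n is overwritten before any read
Dead: 'n = 22'


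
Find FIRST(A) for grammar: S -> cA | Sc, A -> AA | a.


Per alternative of A: FIRST(AA) = {a}; FIRST(a) = {a}
FIRST(A) = {a}


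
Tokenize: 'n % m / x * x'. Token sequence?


Scan left to right, longest-match per lexeme
Tokens: ID(n), OP(%), ID(m), OP(/), ID(x), OP(*), ID(x)


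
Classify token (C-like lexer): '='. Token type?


Pattern: operator symbol
Type: OPERATOR


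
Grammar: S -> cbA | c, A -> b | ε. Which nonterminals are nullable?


A nonterminal is nullable iff some alternative derives ε (directly, or every symbol in it is nullable)
Nullable: {A}


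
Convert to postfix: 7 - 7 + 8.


Left to right (same or higher precedence on left)
Postfix: 7 7 - 8 +


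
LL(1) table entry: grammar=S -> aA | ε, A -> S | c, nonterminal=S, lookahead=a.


For [S, a]: 'a' ∈ FIRST(aA)
Entry: S -> aA


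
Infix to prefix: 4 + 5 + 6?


left-to-right (same/higher precedence on left): tree is (+ (+ 4 5) 6)
Prefix: + + 4 5 6


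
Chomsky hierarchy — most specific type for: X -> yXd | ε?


Single nonterminal LHS, but y^n d^n is not regular
Classification: Type 2 (Context-Free)


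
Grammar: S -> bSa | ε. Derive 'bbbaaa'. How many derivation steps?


Derivation: S => bSa => bbSaa => bbbSaaa => bbbaaa
Steps: 4


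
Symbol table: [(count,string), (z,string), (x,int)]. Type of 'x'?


Lookup 'x' → type int


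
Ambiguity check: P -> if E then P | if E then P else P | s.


dangling else: 'if E then if E then s else s' parses two ways
Ambiguous


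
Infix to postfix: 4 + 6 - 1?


Left to right (same or higher precedence on left)
Postfix: 4 6 + 1 -


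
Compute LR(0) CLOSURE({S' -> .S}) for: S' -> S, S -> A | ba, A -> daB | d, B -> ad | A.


Start: S' -> .S
For each item with dot before a nonterminal B, add B -> .γ for every B-production
Closure: [S' -> .S, S -> .A, S -> .ba, A -> .daB, A -> .d]


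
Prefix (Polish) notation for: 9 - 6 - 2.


left-to-right (same/higher precedence on left): tree is (- (- 9 6) 2)
Prefix: - - 9 6 2


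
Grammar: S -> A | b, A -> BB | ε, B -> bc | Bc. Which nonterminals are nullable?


A nonterminal is nullable iff some alternative derives ε (directly, or every symbol in it is nullable)
Nullable: {A, S}


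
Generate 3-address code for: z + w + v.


Break into single-operator statements:
t1 = z + w
t2 = t1 + v


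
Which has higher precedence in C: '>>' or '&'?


'>>' is shift (level 8); '&' is bitwise AND (level 5)
Higher level binds tighter
'>>' has higher precedence than '&'


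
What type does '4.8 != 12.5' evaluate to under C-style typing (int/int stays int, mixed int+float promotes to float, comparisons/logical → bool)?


Operand types: float != float
Rule: comparison yields bool
Result type: bool


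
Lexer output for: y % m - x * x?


Scan left to right, longest-match per lexeme
Tokens: ID(y), OP(%), ID(m), OP(-), ID(x), OP(*), ID(x)


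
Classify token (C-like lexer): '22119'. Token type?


Pattern: digits only
Type: INTEGER_LITERAL


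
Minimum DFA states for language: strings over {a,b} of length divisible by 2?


Track length mod 2: states 0..1, accept at 0
Minimal DFA: 2 states


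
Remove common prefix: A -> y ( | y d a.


Common prefix: 'y'
Factored: A -> y A', A' -> ( | d a


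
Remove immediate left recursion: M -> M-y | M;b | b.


Left-recursive alternatives: M-y, M;b; non-recursive: b
Introduce M': M -> bM', M' -> -yM' | ;bM' | ε


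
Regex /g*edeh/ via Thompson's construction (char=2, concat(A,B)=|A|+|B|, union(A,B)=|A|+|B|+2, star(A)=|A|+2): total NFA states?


Syntax tree has 5 char leaf(s), 0 union(s), 1 star(s)
chars contribute 5×2 = 10; each union adds +2; each star adds +2
Total: 10 + 0 + 2 = 12 states


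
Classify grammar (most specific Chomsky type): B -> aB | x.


Right-linear: every RHS is a terminal or a terminal followed by one nonterminal
Classification: Type 3 (Regular)


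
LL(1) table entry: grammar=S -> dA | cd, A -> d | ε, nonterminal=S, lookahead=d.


For [S, d]: 'd' ∈ FIRST(dA)
Entry: S -> dA


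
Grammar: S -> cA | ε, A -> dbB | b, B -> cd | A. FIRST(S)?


Per alternative of S: FIRST(cA) = {c}; FIRST(ε) = {ε}
FIRST(S) = {c, ε}


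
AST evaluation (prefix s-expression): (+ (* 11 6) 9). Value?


Evaluate inner: (* 11 6) = 66
Evaluate root: (+ 66 9) = 75
Result: 75


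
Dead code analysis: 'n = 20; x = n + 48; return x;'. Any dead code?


n is read by x's definition; x is returned
No dead code


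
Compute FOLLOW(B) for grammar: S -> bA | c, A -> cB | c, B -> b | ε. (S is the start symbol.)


$ ∈ FOLLOW(S). For each A -> αBβ: add FIRST(β)\{ε} to FOLLOW(B); if β nullable, add FOLLOW(A).
FOLLOW(B) = {$}


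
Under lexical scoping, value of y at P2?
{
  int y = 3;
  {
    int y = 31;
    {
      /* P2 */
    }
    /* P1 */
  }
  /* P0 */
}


P2's block does not declare y; resolves to the enclosing declaration at depth 1
y = 31


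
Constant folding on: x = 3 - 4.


3 - 4 = -1 at compile time
Optimized: x = -1


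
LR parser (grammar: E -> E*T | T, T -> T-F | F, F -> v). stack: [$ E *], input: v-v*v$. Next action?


no handle ('E*' is not any RHS); shift 'v'
Action: shift


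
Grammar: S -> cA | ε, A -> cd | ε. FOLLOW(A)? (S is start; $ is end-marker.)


$ ∈ FOLLOW(S). For each A -> αBβ: add FIRST(β)\{ε} to FOLLOW(B); if β nullable, add FOLLOW(A).
FOLLOW(A) = {$}


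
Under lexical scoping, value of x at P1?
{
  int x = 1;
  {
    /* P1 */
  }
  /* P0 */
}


P1's block does not declare x; resolves to the enclosing declaration at depth 0
x = 1


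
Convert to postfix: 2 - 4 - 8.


Left to right (same or higher precedence on left)
Postfix: 2 4 - 8 -


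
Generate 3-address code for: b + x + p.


Break into single-operator statements:
t1 = b + x
t2 = t1 + p


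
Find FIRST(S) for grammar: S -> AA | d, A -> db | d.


Per alternative of S: FIRST(AA) = {d}; FIRST(d) = {d}
FIRST(S) = {d}


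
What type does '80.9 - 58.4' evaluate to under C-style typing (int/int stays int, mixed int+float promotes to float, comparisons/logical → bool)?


Operand types: float - float
Rule: mixed int/float promotes to float; int/int stays int
Result type: float


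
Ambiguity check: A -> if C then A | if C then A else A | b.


dangling else: 'if C then if C then b else b' parses two ways
Ambiguous


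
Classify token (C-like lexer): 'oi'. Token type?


Pattern: letter/underscore followed by alphanumerics, not a keyword
Type: IDENTIFIER


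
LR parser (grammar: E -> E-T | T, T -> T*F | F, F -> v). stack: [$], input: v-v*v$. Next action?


no handle on stack; shift 'v'
Action: shift


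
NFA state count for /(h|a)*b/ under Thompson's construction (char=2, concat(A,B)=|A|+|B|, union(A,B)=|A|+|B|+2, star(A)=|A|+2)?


Syntax tree has 3 char leaf(s), 1 union(s), 1 star(s)
chars contribute 3×2 = 6; each union adds +2; each star adds +2
Total: 6 + 2 + 2 = 10 states


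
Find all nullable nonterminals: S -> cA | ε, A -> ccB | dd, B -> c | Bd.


A nonterminal is nullable iff some alternative derives ε (directly, or every symbol in it is nullable)
Nullable: {S}


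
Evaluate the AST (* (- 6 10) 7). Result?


Evaluate inner: (- 6 10) = -4
Evaluate root: (* -4 7) = -28
Result: -28


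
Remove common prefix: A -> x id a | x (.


Common prefix: 'x'
Factored: A -> x A', A' -> id a | (


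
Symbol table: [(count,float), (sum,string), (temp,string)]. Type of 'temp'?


Lookup 'temp' → type string


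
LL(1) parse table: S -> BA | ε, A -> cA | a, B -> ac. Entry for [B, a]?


For [B, a]: 'a' ∈ FIRST(ac)
Entry: B -> ac


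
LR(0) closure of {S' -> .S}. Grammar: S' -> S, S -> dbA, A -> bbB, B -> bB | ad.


Start: S' -> .S
For each item with dot before a nonterminal B, add B -> .γ for every B-production
Closure: [S' -> .S, S -> .dbA]


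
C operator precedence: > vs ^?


'>' is relational (level 7); '^' is bitwise XOR (level 4)
Higher level binds tighter
'>' has higher precedence than '^'


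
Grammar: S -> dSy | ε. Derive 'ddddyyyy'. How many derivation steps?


Derivation: S => dSy => ddSyy => dddSyyy => ddddSyyyy => ddddyyyy
Steps: 5


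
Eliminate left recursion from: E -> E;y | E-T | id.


Left-recursive alternatives: E;y, E-T; non-recursive: id
Introduce E': E -> idE', E' -> ;yE' | -TE' | ε


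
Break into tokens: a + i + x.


Scan left to right, longest-match per lexeme
Tokens: ID(a), OP(+), ID(i), OP(+), ID(x)


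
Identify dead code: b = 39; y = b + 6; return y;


b is read by y's definition; y is returned
No dead code


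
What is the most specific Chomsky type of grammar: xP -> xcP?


LHS has context (more than one symbol) and |LHS| ≤ |RHS|
Classification: Type 1 (Context-Sensitive)


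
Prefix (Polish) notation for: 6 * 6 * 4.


left-to-right (same/higher precedence on left): tree is (* (* 6 6) 4)
Prefix: * * 6 6 4


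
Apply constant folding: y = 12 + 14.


12 + 14 = 26 at compile time
Optimized: y = 26


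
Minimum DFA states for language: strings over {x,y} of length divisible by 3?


Track length mod 3: states 0..2, accept at 0
Minimal DFA: 3 states


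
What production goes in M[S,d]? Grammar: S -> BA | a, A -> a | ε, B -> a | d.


For [S, d]: 'd' ∈ FIRST(BA)
Entry: S -> BA


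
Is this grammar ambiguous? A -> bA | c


right-linear, alternatives start with distinct terminals 'b' vs 'c': unique leftmost derivation
Unambiguous


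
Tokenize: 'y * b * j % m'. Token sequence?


Scan left to right, longest-match per lexeme
Tokens: ID(y), OP(*), ID(b), OP(*), ID(j), OP(%), ID(m)


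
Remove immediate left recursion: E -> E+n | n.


Left-recursive alternatives: E+n; non-recursive: n
Introduce E': E -> nE', E' -> +nE' | ε


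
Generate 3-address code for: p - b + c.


Break into single-operator statements:
t1 = p - b
t2 = t1 + c


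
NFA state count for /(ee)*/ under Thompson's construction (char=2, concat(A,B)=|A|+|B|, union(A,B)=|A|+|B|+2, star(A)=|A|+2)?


Syntax tree has 2 char leaf(s), 0 union(s), 1 star(s)
chars contribute 2×2 = 4; each union adds +2; each star adds +2
Total: 4 + 0 + 2 = 6 states


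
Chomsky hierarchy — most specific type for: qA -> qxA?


LHS has context (more than one symbol) and |LHS| ≤ |RHS|
Classification: Type 1 (Context-Sensitive)


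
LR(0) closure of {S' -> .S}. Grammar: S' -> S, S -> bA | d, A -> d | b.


Start: S' -> .S
For each item with dot before a nonterminal B, add B -> .γ for every B-production
Closure: [S' -> .S, S -> .bA, S -> .d]


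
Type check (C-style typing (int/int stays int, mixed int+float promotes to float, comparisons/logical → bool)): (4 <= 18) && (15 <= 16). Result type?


Operand types: bool && bool
Rule: logical operators take bool operands and yield bool
Result type: bool


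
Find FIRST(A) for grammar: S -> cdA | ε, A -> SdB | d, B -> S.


Per alternative of A: FIRST(SdB) = {c, d}; FIRST(d) = {d}
FIRST(A) = {c, d}


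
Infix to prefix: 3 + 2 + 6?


left-to-right (same/higher precedence on left): tree is (+ (+ 3 2) 6)
Prefix: + + 3 2 6


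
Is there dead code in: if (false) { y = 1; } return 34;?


condition is constant false, so the whole block is unreachable
Dead: 'if (false) { y = 1; }'


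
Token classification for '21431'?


Pattern: digits only
Type: INTEGER_LITERAL


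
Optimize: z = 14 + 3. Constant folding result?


14 + 3 = 17 at compile time
Optimized: z = 17


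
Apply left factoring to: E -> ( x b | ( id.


Common prefix: '('
Factored: E -> ( E', E' -> x b | id


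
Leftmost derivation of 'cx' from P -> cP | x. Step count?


Derivation: P => cP => cx
Steps: 2


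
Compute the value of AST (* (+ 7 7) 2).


Evaluate inner: (+ 7 7) = 14
Evaluate root: (* 14 2) = 28
Result: 28


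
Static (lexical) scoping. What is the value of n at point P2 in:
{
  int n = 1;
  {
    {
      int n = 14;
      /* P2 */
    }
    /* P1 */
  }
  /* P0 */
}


n declared in the same block as P2
n = 14


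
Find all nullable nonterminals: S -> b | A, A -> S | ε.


A nonterminal is nullable iff some alternative derives ε (directly, or every symbol in it is nullable)
Nullable: {A, S}


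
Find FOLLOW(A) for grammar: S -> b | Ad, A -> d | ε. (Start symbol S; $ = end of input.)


$ ∈ FOLLOW(S). For each A -> αBβ: add FIRST(β)\{ε} to FOLLOW(B); if β nullable, add FOLLOW(A).
FOLLOW(A) = {d}


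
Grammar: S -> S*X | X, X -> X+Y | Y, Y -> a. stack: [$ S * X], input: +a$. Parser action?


'+' can extend X; shift to build X -> X+Y
Action: shift


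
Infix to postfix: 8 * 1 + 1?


Left to right (same or higher precedence on left)
Postfix: 8 1 * 1 +


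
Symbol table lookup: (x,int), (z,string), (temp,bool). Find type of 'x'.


Lookup 'x' → type int


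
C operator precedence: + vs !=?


'+' is additive (level 9); '!=' is equality (level 6)
Higher level binds tighter
'+' has higher precedence than '!='


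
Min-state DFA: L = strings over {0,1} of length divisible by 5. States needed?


Track length mod 5: states 0..4, accept at 0
Minimal DFA: 5 states


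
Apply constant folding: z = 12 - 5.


12 - 5 = 7 at compile time
Optimized: z = 7


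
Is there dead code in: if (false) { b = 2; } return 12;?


condition is constant false, so the whole block is unreachable
Dead: 'if (false) { b = 2; }'


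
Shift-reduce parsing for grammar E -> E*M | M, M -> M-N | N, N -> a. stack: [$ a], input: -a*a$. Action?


'a' on top is the handle for N -> a
Action: reduce (N -> a)


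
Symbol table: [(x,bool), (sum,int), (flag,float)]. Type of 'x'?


Lookup 'x' → type bool


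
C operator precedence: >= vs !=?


'>=' is relational (level 7); '!=' is equality (level 6)
Higher level binds tighter
'>=' has higher precedence than '!='


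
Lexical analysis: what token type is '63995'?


Pattern: digits only
Type: INTEGER_LITERAL


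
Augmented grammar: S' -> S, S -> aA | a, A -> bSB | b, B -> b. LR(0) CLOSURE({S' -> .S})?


Start: S' -> .S
For each item with dot before a nonterminal B, add B -> .γ for every B-production
Closure: [S' -> .S, S -> .aA, S -> .a]


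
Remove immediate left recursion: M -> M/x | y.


Left-recursive alternatives: M/x; non-recursive: y
Introduce M': M -> yM', M' -> /xM' | ε


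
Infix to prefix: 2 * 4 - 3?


left-to-right (same/higher precedence on left): tree is (- (* 2 4) 3)
Prefix: - * 2 4 3


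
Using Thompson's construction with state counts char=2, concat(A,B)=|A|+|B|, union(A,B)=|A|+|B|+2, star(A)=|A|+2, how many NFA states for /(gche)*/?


Syntax tree has 4 char leaf(s), 0 union(s), 1 star(s)
chars contribute 4×2 = 8; each union adds +2; each star adds +2
Total: 8 + 0 + 2 = 10 states


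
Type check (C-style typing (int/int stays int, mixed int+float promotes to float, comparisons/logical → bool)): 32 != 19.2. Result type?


Operand types: int != float
Rule: comparison yields bool
Result type: bool


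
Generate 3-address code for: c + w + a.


Break into single-operator statements:
t1 = c + w
t2 = t1 + a


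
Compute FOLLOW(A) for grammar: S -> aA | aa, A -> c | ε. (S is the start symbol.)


$ ∈ FOLLOW(S). For each A -> αBβ: add FIRST(β)\{ε} to FOLLOW(B); if β nullable, add FOLLOW(A).
FOLLOW(A) = {$}


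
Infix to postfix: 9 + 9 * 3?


* has higher precedence, evaluate 9*3 first
Postfix: 9 9 3 * +


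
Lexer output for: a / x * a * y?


Scan left to right, longest-match per lexeme
Tokens: ID(a), OP(/), ID(x), OP(*), ID(a), OP(*), ID(y)


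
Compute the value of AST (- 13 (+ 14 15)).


Evaluate inner: (+ 14 15) = 29
Evaluate root: (- 13 29) = -16
Result: -16


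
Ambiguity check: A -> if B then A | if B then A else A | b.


dangling else: 'if B then if B then b else b' parses two ways
Ambiguous


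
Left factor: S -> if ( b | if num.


Common prefix: 'if'
Factored: S -> if S', S' -> ( b | num


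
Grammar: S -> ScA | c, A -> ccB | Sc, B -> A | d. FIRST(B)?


Per alternative of B: FIRST(A) = {c}; FIRST(d) = {d}
FIRST(B) = {c, d}


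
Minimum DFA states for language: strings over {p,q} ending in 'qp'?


Track the longest suffix of input matching a prefix of 'qp': 3 classes (prefixes of length 0..2)
Minimal DFA: 3 states


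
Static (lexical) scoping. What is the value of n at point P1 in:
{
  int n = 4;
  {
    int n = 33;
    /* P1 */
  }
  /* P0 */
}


n declared in the same block as P1
n = 33


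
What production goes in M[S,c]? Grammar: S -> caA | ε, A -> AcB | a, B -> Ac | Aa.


For [S, c]: 'c' ∈ FIRST(caA)
Entry: S -> caA


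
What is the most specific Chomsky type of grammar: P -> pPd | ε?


Single nonterminal LHS, but p^n d^n is not regular
Classification: Type 2 (Context-Free)


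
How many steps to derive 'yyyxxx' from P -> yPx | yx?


Derivation: P => yPx => yyPxx => yyyxxx
Steps: 3


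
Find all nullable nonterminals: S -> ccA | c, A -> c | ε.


A nonterminal is nullable iff some alternative derives ε (directly, or every symbol in it is nullable)
Nullable: {A}


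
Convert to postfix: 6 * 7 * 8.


Left to right (same or higher precedence on left)
Postfix: 6 7 * 8 *


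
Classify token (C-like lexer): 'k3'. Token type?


Pattern: letter/underscore followed by alphanumerics, not a keyword
Type: IDENTIFIER


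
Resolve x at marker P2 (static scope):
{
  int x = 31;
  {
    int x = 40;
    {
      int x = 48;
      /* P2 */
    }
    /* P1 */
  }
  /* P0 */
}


x declared in the same block as P2
x = 48


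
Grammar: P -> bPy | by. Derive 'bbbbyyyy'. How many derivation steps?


Derivation: P => bPy => bbPyy => bbbPyyy => bbbbyyyy
Steps: 4


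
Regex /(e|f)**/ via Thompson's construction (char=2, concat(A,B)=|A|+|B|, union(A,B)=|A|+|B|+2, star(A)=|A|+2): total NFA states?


Syntax tree has 2 char leaf(s), 1 union(s), 2 star(s)
chars contribute 2×2 = 4; each union adds +2; each star adds +2
Total: 4 + 2 + 4 = 10 states


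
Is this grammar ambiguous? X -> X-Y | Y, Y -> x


precedence layered via separate nonterminal Y: deterministic
Unambiguous


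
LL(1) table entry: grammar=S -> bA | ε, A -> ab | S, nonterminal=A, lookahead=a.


For [A, a]: 'a' ∈ FIRST(ab)
Entry: A -> ab


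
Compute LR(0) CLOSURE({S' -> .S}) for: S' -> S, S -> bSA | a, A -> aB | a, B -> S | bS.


Start: S' -> .S
For each item with dot before a nonterminal B, add B -> .γ for every B-production
Closure: [S' -> .S, S -> .bSA, S -> .a]


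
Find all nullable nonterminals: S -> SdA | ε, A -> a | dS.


A nonterminal is nullable iff some alternative derives ε (directly, or every symbol in it is nullable)
Nullable: {S}


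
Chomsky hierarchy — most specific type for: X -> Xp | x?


Left-linear: every RHS is a terminal or one nonterminal followed by a terminal
Classification: Type 3 (Regular)


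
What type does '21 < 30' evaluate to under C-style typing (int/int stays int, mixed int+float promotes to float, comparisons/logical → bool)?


Operand types: int < int
Rule: comparison yields bool
Result type: bool


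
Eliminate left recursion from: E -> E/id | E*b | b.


Left-recursive alternatives: E/id, E*b; non-recursive: b
Introduce E': E -> bE', E' -> /idE' | *bE' | ε


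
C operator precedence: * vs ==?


'*' is multiplicative (level 10); '==' is equality (level 6)
Higher level binds tighter
'*' has higher precedence than '=='


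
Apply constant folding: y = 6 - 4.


6 - 4 = 2 at compile time
Optimized: y = 2


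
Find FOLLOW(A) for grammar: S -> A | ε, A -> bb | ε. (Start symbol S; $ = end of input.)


$ ∈ FOLLOW(S). For each A -> αBβ: add FIRST(β)\{ε} to FOLLOW(B); if β nullable, add FOLLOW(A).
FOLLOW(A) = {$}


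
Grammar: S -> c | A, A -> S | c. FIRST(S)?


Per alternative of S: FIRST(c) = {c}; FIRST(A) = {c}
FIRST(S) = {c}


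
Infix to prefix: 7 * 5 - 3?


left-to-right (same/higher precedence on left): tree is (- (* 7 5) 3)
Prefix: - * 7 5 3


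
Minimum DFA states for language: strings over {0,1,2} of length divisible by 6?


Track length mod 6: states 0..5, accept at 0
Minimal DFA: 6 states


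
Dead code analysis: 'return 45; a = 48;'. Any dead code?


statement follows a return and is unreachable
Dead: 'a = 48'


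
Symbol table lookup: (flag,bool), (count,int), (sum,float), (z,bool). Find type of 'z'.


Lookup 'z' → type bool


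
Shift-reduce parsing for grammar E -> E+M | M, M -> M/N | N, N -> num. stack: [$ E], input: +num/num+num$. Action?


shift '+' to continue E -> E+M
Action: shift


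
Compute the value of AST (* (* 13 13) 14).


Evaluate inner: (* 13 13) = 169
Evaluate root: (* 169 14) = 2366
Result: 2366


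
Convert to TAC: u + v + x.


Break into single-operator statements:
t1 = u + v
t2 = t1 + x


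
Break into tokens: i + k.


Scan left to right, longest-match per lexeme
Tokens: ID(i), OP(+), ID(k)


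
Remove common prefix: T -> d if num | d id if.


Common prefix: 'd'
Factored: T -> d T', T' -> if num | id if


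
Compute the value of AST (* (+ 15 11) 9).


Evaluate inner: (+ 15 11) = 26
Evaluate root: (* 26 9) = 234
Result: 234


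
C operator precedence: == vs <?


'<' is relational (level 7); '==' is equality (level 6)
Higher level binds tighter
'<' has higher precedence than '=='


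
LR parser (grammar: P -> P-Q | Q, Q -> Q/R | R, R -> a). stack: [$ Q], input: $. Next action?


lookahead ∉ {/} so Q won't extend; reduce P -> Q
Action: reduce (P -> Q)


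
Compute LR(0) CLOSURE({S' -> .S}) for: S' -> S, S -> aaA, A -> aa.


Start: S' -> .S
For each item with dot before a nonterminal B, add B -> .γ for every B-production
Closure: [S' -> .S, S -> .aaA]


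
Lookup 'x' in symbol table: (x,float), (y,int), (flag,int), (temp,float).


Lookup 'x' → type float


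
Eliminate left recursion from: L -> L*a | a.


Left-recursive alternatives: L*a; non-recursive: a
Introduce L': L -> aL', L' -> *aL' | ε


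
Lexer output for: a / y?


Scan left to right, longest-match per lexeme
Tokens: ID(a), OP(/), ID(y)


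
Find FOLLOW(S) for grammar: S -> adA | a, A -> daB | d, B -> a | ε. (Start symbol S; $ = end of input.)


$ ∈ FOLLOW(S). For each A -> αBβ: add FIRST(β)\{ε} to FOLLOW(B); if β nullable, add FOLLOW(A).
FOLLOW(S) = {$}


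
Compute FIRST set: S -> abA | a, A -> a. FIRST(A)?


Per alternative of A: FIRST(a) = {a}
FIRST(A) = {a}


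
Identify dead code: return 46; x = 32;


statement follows a return and is unreachable
Dead: 'x = 32'


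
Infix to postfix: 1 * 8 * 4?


Left to right (same or higher precedence on left)
Postfix: 1 8 * 4 *


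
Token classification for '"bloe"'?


Pattern: double-quoted sequence
Type: STRING_LITERAL


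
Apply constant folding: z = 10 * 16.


10 * 16 = 160 at compile time
Optimized: z = 160


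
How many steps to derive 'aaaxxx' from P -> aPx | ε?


Derivation: P => aPx => aaPxx => aaaPxxx => aaaxxx
Steps: 4


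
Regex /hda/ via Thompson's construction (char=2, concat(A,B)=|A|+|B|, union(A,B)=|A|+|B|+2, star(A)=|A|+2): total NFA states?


Syntax tree has 3 char leaf(s), 0 union(s), 0 star(s)
chars contribute 3×2 = 6; each union adds +2; each star adds +2
Total: 6 + 0 + 0 = 6 states


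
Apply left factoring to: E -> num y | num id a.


Common prefix: 'num'
Factored: E -> num E', E' -> y | id a


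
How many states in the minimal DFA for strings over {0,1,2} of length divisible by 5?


Track length mod 5: states 0..4, accept at 0
Minimal DFA: 5 states


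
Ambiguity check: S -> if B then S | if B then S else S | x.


dangling else: 'if B then if B then x else x' parses two ways
Ambiguous


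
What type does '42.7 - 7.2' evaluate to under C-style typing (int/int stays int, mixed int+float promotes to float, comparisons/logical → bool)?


Operand types: float - float
Rule: mixed int/float promotes to float; int/int stays int
Result type: float


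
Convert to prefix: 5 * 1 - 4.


left-to-right (same/higher precedence on left): tree is (- (* 5 1) 4)
Prefix: - * 5 1 4


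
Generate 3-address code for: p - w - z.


Break into single-operator statements:
t1 = p - w
t2 = t1 - z


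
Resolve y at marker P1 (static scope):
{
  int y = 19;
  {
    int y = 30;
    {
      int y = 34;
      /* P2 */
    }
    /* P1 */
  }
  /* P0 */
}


y declared in the same block as P1
y = 30


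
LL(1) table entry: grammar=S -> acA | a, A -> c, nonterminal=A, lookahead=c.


For [A, c]: 'c' ∈ FIRST(c)
Entry: A -> c


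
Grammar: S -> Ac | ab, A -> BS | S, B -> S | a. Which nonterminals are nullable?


A nonterminal is nullable iff some alternative derives ε (directly, or every symbol in it is nullable)
Nullable: {}


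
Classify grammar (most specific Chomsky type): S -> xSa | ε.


Single nonterminal LHS, but x^n a^n is not regular
Classification: Type 2 (Context-Free)


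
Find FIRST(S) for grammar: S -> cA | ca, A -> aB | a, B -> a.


Per alternative of S: FIRST(cA) = {c}; FIRST(ca) = {c}
FIRST(S) = {c}


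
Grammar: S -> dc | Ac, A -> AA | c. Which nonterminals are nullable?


A nonterminal is nullable iff some alternative derives ε (directly, or every symbol in it is nullable)
Nullable: {}


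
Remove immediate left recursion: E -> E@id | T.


Left-recursive alternatives: E@id; non-recursive: T
Introduce E': E -> TE', E' -> @idE' | ε


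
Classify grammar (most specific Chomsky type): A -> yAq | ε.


Single nonterminal LHS, but y^n q^n is not regular
Classification: Type 2 (Context-Free)


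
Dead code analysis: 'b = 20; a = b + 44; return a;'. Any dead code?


b is read by a's definition; a is returned
No dead code


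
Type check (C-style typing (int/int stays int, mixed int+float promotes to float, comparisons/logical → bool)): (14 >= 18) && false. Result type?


Operand types: bool && bool
Rule: logical operators take bool operands and yield bool
Result type: bool


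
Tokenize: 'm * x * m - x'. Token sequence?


Scan left to right, longest-match per lexeme
Tokens: ID(m), OP(*), ID(x), OP(*), ID(m), OP(-), ID(x)


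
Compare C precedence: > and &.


'>' is relational (level 7); '&' is bitwise AND (level 5)
Higher level binds tighter
'>' has higher precedence than '&'


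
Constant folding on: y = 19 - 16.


19 - 16 = 3 at compile time
Optimized: y = 3


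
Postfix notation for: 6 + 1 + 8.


Left to right (same or higher precedence on left)
Postfix: 6 1 + 8 +


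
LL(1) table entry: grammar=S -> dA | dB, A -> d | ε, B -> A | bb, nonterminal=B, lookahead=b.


For [B, b]: 'b' ∈ FIRST(bb)
Entry: B -> bb


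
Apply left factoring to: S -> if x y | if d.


Common prefix: 'if'
Factored: S -> if S', S' -> x y | d


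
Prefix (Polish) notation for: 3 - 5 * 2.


'*' binds tighter: tree is (- 3 (* 5 2))
Prefix: - 3 * 5 2


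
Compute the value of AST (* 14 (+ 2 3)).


Evaluate inner: (+ 2 3) = 5
Evaluate root: (* 14 5) = 70
Result: 70


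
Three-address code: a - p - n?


Break into single-operator statements:
t1 = a - p
t2 = t1 - n


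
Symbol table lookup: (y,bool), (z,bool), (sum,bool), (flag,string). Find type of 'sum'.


Lookup 'sum' → type bool


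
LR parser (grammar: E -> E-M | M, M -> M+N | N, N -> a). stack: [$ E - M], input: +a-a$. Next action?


'+' can extend M; shift to build M -> M+N
Action: shift


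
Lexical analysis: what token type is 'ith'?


Pattern: letter/underscore followed by alphanumerics, not a keyword
Type: IDENTIFIER


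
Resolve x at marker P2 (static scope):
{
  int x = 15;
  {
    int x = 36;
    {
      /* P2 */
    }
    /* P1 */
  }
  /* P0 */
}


P2's block does not declare x; resolves to the enclosing declaration at depth 1
x = 36


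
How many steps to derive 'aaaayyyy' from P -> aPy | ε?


Derivation: P => aPy => aaPyy => aaaPyyy => aaaaPyyyy => aaaayyyy
Steps: 5


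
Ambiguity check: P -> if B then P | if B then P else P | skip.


dangling else: 'if B then if B then skip else skip' parses two ways
Ambiguous


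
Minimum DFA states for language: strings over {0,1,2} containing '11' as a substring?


KMP-style automaton: 2 progress states + 1 absorbing accept = 3
Minimal DFA: 3 states


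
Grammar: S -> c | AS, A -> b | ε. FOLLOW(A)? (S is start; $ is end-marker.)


$ ∈ FOLLOW(S). For each A -> αBβ: add FIRST(β)\{ε} to FOLLOW(B); if β nullable, add FOLLOW(A).
FOLLOW(A) = {b, c}


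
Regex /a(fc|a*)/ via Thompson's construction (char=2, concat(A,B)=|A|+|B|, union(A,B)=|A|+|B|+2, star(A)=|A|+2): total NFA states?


Syntax tree has 4 char leaf(s), 1 union(s), 1 star(s)
chars contribute 4×2 = 8; each union adds +2; each star adds +2
Total: 8 + 2 + 2 = 12 states


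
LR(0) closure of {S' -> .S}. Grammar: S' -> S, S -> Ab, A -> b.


Start: S' -> .S
For each item with dot before a nonterminal B, add B -> .γ for every B-production
Closure: [S' -> .S, S -> .Ab, A -> .b]


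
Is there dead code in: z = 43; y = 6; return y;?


z is assigned but never read
Dead: 'z = 43'


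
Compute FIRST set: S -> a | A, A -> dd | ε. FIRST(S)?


Per alternative of S: FIRST(a) = {a}; FIRST(A) = {d, ε}
FIRST(S) = {a, d, ε}


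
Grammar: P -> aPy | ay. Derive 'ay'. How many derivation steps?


Derivation: P => ay
Steps: 1


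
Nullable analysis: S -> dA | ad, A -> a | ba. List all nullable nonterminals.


A nonterminal is nullable iff some alternative derives ε (directly, or every symbol in it is nullable)
Nullable: {}


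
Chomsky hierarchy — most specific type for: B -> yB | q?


Right-linear: every RHS is a terminal or a terminal followed by one nonterminal
Classification: Type 3 (Regular)


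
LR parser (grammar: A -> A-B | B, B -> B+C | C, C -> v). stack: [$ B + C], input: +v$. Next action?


handle 'B+C' on top
Action: reduce (B -> B+C)


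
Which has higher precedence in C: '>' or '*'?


'*' is multiplicative (level 10); '>' is relational (level 7)
Higher level binds tighter
'*' has higher precedence than '>'


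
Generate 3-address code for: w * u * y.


Break into single-operator statements:
t1 = w * u
t2 = t1 * y


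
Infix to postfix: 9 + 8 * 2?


* has higher precedence, evaluate 8*2 first
Postfix: 9 8 2 * +


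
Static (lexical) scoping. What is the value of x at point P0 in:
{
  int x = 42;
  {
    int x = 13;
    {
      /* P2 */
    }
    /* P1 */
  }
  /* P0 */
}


x declared in the same block as P0
x = 42


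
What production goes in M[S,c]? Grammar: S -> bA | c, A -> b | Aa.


For [S, c]: 'c' ∈ FIRST(c)
Entry: S -> c


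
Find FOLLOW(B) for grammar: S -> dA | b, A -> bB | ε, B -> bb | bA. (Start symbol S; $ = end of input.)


$ ∈ FOLLOW(S). For each A -> αBβ: add FIRST(β)\{ε} to FOLLOW(B); if β nullable, add FOLLOW(A).
FOLLOW(B) = {$}


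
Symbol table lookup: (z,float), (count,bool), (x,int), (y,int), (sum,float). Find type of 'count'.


Lookup 'count' → type bool


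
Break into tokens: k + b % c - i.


Scan left to right, longest-match per lexeme
Tokens: ID(k), OP(+), ID(b), OP(%), ID(c), OP(-), ID(i)


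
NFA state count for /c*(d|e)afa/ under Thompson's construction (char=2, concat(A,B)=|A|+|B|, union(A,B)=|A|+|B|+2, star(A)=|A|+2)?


Syntax tree has 6 char leaf(s), 1 union(s), 1 star(s)
chars contribute 6×2 = 12; each union adds +2; each star adds +2
Total: 12 + 2 + 2 = 16 states


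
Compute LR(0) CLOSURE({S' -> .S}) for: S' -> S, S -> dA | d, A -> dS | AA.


Start: S' -> .S
For each item with dot before a nonterminal B, add B -> .γ for every B-production
Closure: [S' -> .S, S -> .dA, S -> .d]


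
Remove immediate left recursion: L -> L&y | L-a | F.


Left-recursive alternatives: L&y, L-a; non-recursive: F
Introduce L': L -> FL', L' -> &yL' | -aL' | ε


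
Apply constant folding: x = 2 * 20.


2 * 20 = 40 at compile time
Optimized: x = 40


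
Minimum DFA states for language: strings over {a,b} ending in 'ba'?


Track the longest suffix of input matching a prefix of 'ba': 3 classes (prefixes of length 0..2)
Minimal DFA: 3 states


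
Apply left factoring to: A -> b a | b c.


Common prefix: 'b'
Factored: A -> b A', A' -> a | c


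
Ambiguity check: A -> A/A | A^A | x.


'x/x^x' has two parse trees (no precedence encoded between / and ^)
Ambiguous


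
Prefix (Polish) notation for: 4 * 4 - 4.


left-to-right (same/higher precedence on left): tree is (- (* 4 4) 4)
Prefix: - * 4 4 4


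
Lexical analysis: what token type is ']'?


Pattern: delimiter/punctuation
Type: PUNCTUATION


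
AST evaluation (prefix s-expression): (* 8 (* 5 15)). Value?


Evaluate inner: (* 5 15) = 75
Evaluate root: (* 8 75) = 600
Result: 600


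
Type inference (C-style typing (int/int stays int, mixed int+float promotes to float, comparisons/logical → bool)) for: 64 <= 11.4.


Operand types: int <= float
Rule: comparison yields bool
Result type: bool


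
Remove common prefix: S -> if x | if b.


Common prefix: 'if'
Factored: S -> if S', S' -> x | b


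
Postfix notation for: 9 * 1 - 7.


Left to right (same or higher precedence on left)
Postfix: 9 1 * 7 -


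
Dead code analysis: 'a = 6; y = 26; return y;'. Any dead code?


a is assigned but never read
Dead: 'a = 6'


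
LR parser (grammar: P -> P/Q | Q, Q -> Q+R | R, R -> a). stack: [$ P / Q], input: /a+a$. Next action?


handle 'P/Q' on top; lookahead ∈ FOLLOW(P) = {/, $}
Action: reduce (P -> P/Q)


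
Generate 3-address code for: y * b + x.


Break into single-operator statements:
t1 = y * b
t2 = t1 + x


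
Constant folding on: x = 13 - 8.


13 - 8 = 5 at compile time
Optimized: x = 5


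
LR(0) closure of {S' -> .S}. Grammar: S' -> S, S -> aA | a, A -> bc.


Start: S' -> .S
For each item with dot before a nonterminal B, add B -> .γ for every B-production
Closure: [S' -> .S, S -> .aA, S -> .a]


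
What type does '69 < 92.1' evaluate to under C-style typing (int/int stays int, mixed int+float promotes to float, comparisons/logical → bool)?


Operand types: int < float
Rule: comparison yields bool
Result type: bool


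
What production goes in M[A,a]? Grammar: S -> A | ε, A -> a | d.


For [A, a]: 'a' ∈ FIRST(a)
Entry: A -> a


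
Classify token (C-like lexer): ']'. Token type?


Pattern: delimiter/punctuation
Type: PUNCTUATION


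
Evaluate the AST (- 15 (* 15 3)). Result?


Evaluate inner: (* 15 3) = 45
Evaluate root: (- 15 45) = -30
Result: -30


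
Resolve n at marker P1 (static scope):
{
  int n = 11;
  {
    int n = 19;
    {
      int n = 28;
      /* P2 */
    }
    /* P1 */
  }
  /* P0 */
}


n declared in the same block as P1
n = 19


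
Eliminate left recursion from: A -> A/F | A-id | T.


Left-recursive alternatives: A/F, A-id; non-recursive: T
Introduce A': A -> TA', A' -> /FA' | -idA' | ε


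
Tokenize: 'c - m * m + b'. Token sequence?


Scan left to right, longest-match per lexeme
Tokens: ID(c), OP(-), ID(m), OP(*), ID(m), OP(+), ID(b)


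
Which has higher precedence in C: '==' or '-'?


'-' is additive (level 9); '==' is equality (level 6)
Higher level binds tighter
'-' has higher precedence than '=='


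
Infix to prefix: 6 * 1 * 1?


left-to-right (same/higher precedence on left): tree is (* (* 6 1) 1)
Prefix: * * 6 1 1


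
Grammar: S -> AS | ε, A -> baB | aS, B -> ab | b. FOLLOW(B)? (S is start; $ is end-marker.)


$ ∈ FOLLOW(S). For each A -> αBβ: add FIRST(β)\{ε} to FOLLOW(B); if β nullable, add FOLLOW(A).
FOLLOW(B) = {$, a, b}


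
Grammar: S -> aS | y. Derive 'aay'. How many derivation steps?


Derivation: S => aS => aaS => aay
Steps: 3


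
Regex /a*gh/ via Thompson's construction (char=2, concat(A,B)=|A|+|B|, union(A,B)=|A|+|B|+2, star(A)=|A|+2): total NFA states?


Syntax tree has 3 char leaf(s), 0 union(s), 1 star(s)
chars contribute 3×2 = 6; each union adds +2; each star adds +2
Total: 6 + 0 + 2 = 8 states


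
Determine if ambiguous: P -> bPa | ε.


balanced b^n…a^n: each string has a unique parse
Unambiguous


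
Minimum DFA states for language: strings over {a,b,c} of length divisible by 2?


Track length mod 2: states 0..1, accept at 0
Minimal DFA: 2 states


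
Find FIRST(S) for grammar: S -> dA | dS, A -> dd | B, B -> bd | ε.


Per alternative of S: FIRST(dA) = {d}; FIRST(dS) = {d}
FIRST(S) = {d}


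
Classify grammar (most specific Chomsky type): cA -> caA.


LHS has context (more than one symbol) and |LHS| ≤ |RHS|
Classification: Type 1 (Context-Sensitive)


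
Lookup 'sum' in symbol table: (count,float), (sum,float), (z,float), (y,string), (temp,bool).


Lookup 'sum' → type float


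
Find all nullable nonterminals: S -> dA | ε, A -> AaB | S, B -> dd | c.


A nonterminal is nullable iff some alternative derives ε (directly, or every symbol in it is nullable)
Nullable: {A, S}


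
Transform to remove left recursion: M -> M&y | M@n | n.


Left-recursive alternatives: M&y, M@n; non-recursive: n
Introduce M': M -> nM', M' -> &yM' | @nM' | ε


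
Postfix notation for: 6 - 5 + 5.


Left to right (same or higher precedence on left)
Postfix: 6 5 - 5 +


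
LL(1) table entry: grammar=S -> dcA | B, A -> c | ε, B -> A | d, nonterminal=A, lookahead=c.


For [A, c]: 'c' ∈ FIRST(c)
Entry: A -> c


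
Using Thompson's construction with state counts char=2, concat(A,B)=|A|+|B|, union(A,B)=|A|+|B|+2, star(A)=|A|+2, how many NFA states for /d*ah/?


Syntax tree has 3 char leaf(s), 0 union(s), 1 star(s)
chars contribute 3×2 = 6; each union adds +2; each star adds +2
Total: 6 + 0 + 2 = 8 states


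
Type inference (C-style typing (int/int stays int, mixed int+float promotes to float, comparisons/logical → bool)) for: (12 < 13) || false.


Operand types: bool || bool
Rule: logical operators take bool operands and yield bool
Result type: bool


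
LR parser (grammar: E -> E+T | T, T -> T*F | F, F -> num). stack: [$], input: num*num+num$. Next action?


no handle on stack; shift 'num'
Action: shift


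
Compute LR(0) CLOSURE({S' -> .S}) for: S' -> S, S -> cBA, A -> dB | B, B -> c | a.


Start: S' -> .S
For each item with dot before a nonterminal B, add B -> .γ for every B-production
Closure: [S' -> .S, S -> .cBA]
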